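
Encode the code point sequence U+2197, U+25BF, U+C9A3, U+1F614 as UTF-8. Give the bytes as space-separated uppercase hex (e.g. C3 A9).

U+2197: 3-byte form → E2 86 97.
U+25BF: 3-byte form → E2 96 BF.
U+C9A3: 3-byte form → EC A6 A3.
U+1F614: 4-byte form → F0 9F 98 94.
Concatenated (13 bytes): E2 86 97 E2 96 BF EC A6 A3 F0 9F 98 94.

E2 86 97 E2 96 BF EC A6 A3 F0 9F 98 94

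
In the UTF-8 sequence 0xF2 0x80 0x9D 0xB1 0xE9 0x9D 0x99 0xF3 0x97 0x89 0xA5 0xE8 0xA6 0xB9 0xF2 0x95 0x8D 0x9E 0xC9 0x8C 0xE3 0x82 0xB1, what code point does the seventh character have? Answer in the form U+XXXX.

U+30B1

Offset 0: leading byte 0xF2 = 11110010 → 4-byte char #1 = F2 80 9D B1.
Offset 4: leading byte 0xE9 = 11101001 → 3-byte char #2 = E9 9D 99.
Offset 7: leading byte 0xF3 = 11110011 → 4-byte char #3 = F3 97 89 A5.
Offset 11: leading byte 0xE8 = 11101000 → 3-byte char #4 = E8 A6 B9.
Offset 14: leading byte 0xF2 = 11110010 → 4-byte char #5 = F2 95 8D 9E.
Offset 18: leading byte 0xC9 = 11001001 → 2-byte char #6 = C9 8C.
Offset 20: leading byte 0xE3 = 11100011 → 3-byte char #7 = E3 82 B1.
Leading byte 0xE3 = 11100011 matches 1110xxxx → 3-byte sequence.
Byte 1: 0xE3 = 11100011, payload 0011 (4 bits).
Byte 2: 0x82 = 10000010 (10xxxxxx ✓), payload 000010.
Byte 3: 0xB1 = 10110001 (10xxxxxx ✓), payload 110001.
Concatenate: 0011000010110001 = 0x30B1 (16 bits → U+30B1).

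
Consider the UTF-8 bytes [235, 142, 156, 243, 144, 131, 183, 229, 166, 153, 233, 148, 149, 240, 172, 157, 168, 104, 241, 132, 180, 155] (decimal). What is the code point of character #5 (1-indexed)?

U+2C768

Offset 0: leading byte 0xEB = 11101011 → 3-byte char #1 = EB 8E 9C.
Offset 3: leading byte 0xF3 = 11110011 → 4-byte char #2 = F3 90 83 B7.
Offset 7: leading byte 0xE5 = 11100101 → 3-byte char #3 = E5 A6 99.
Offset 10: leading byte 0xE9 = 11101001 → 3-byte char #4 = E9 94 95.
Offset 13: leading byte 0xF0 = 11110000 → 4-byte char #5 = F0 AC 9D A8.
Leading byte 0xF0 = 11110000 matches 11110xxx → 4-byte sequence.
Byte 1: 0xF0 = 11110000, payload 000 (3 bits).
Byte 2: 0xAC = 10101100 (10xxxxxx ✓), payload 101100.
Byte 3: 0x9D = 10011101 (10xxxxxx ✓), payload 011101.
Byte 4: 0xA8 = 10101000 (10xxxxxx ✓), payload 101000.
Concatenate: 000101100011101101000 = 0x2C768 (21 bits → U+2C768).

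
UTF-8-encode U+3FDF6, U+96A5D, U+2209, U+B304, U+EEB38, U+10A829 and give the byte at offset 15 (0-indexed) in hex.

0xAE

U+3FDF6 → 4-byte form F0 BF B7 B6 at offsets 0–3.
U+96A5D → 4-byte form F2 96 A9 9D at offsets 4–7.
U+2209 → 3-byte form E2 88 89 at offsets 8–10.
U+B304 → 3-byte form EB 8C 84 at offsets 11–13.
U+EEB38 → 4-byte form F3 AE AC B8 at offsets 14–17.
Offset 15 falls in char 5's range; it's byte 2 of F3 AE AC B8 = 0xAE.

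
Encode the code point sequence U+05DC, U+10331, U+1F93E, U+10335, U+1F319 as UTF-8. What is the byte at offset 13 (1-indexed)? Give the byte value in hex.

1-indexed offset 13 is 0-indexed offset 12.
U+05DC → 2-byte form D7 9C at offsets 0–1.
U+10331 → 4-byte form F0 90 8C B1 at offsets 2–5.
U+1F93E → 4-byte form F0 9F A4 BE at offsets 6–9.
U+10335 → 4-byte form F0 90 8C B5 at offsets 10–13.
Offset 12 falls in char 4's range; it's byte 3 of F0 90 8C B5 = 0x8C.

0x8C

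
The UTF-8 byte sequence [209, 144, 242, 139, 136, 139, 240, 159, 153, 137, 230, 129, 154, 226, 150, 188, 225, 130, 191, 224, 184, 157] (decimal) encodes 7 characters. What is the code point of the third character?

Offset 0: leading byte 0xD1 = 11010001 → 2-byte char #1 = D1 90.
Offset 2: leading byte 0xF2 = 11110010 → 4-byte char #2 = F2 8B 88 8B.
Offset 6: leading byte 0xF0 = 11110000 → 4-byte char #3 = F0 9F 99 89.
Leading byte 0xF0 = 11110000 matches 11110xxx → 4-byte sequence.
Byte 1: 0xF0 = 11110000, payload 000 (3 bits).
Byte 2: 0x9F = 10011111 (10xxxxxx ✓), payload 011111.
Byte 3: 0x99 = 10011001 (10xxxxxx ✓), payload 011001.
Byte 4: 0x89 = 10001001 (10xxxxxx ✓), payload 001001.
Concatenate: 000011111011001001001 = 0x1F649 (21 bits → U+1F649).

U+1F649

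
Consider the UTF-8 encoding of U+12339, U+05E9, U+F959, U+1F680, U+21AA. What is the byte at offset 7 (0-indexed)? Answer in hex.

U+12339 → 4-byte form F0 92 8C B9 at offsets 0–3.
U+05E9 → 2-byte form D7 A9 at offsets 4–5.
U+F959 → 3-byte form EF A5 99 at offsets 6–8.
Offset 7 falls in char 3's range; it's byte 2 of EF A5 99 = 0xA5.

0xA5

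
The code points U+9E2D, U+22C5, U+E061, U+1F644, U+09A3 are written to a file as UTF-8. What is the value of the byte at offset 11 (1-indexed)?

0x9F

1-indexed offset 11 is 0-indexed offset 10.
U+9E2D → 3-byte form E9 B8 AD at offsets 0–2.
U+22C5 → 3-byte form E2 8B 85 at offsets 3–5.
U+E061 → 3-byte form EE 81 A1 at offsets 6–8.
U+1F644 → 4-byte form F0 9F 99 84 at offsets 9–12.
Offset 10 falls in char 4's range; it's byte 2 of F0 9F 99 84 = 0x9F.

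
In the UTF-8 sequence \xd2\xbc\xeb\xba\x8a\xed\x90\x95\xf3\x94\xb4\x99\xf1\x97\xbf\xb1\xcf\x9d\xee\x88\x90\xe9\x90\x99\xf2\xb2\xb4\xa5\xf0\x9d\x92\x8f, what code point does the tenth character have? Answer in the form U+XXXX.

U+1D48F

Offset 0: leading byte 0xD2 = 11010010 → 2-byte char #1 = D2 BC.
Offset 2: leading byte 0xEB = 11101011 → 3-byte char #2 = EB BA 8A.
Offset 5: leading byte 0xED = 11101101 → 3-byte char #3 = ED 90 95.
Offset 8: leading byte 0xF3 = 11110011 → 4-byte char #4 = F3 94 B4 99.
Offset 12: leading byte 0xF1 = 11110001 → 4-byte char #5 = F1 97 BF B1.
Offset 16: leading byte 0xCF = 11001111 → 2-byte char #6 = CF 9D.
Offset 18: leading byte 0xEE = 11101110 → 3-byte char #7 = EE 88 90.
Offset 21: leading byte 0xE9 = 11101001 → 3-byte char #8 = E9 90 99.
Offset 24: leading byte 0xF2 = 11110010 → 4-byte char #9 = F2 B2 B4 A5.
Offset 28: leading byte 0xF0 = 11110000 → 4-byte char #10 = F0 9D 92 8F.
Leading byte 0xF0 = 11110000 matches 11110xxx → 4-byte sequence.
Byte 1: 0xF0 = 11110000, payload 000 (3 bits).
Byte 2: 0x9D = 10011101 (10xxxxxx ✓), payload 011101.
Byte 3: 0x92 = 10010010 (10xxxxxx ✓), payload 010010.
Byte 4: 0x8F = 10001111 (10xxxxxx ✓), payload 001111.
Concatenate: 000011101010010001111 = 0x1D48F (21 bits → U+1D48F).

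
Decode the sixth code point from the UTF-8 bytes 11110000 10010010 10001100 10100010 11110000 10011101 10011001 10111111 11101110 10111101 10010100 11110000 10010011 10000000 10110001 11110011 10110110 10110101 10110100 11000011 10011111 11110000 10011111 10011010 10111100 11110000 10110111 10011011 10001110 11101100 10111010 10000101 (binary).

Offset 0: leading byte 0xF0 = 11110000 → 4-byte char #1 = F0 92 8C A2.
Offset 4: leading byte 0xF0 = 11110000 → 4-byte char #2 = F0 9D 99 BF.
Offset 8: leading byte 0xEE = 11101110 → 3-byte char #3 = EE BD 94.
Offset 11: leading byte 0xF0 = 11110000 → 4-byte char #4 = F0 93 80 B1.
Offset 15: leading byte 0xF3 = 11110011 → 4-byte char #5 = F3 B6 B5 B4.
Offset 19: leading byte 0xC3 = 11000011 → 2-byte char #6 = C3 9F.
Leading byte 0xC3 = 11000011 matches 110xxxxx → 2-byte sequence.
Byte 1: 0xC3 = 11000011, payload 00011 (5 bits).
Byte 2: 0x9F = 10011111 (10xxxxxx ✓), payload 011111.
Concatenate: 00011011111 = 0xDF (11 bits → U+00DF).

U+00DF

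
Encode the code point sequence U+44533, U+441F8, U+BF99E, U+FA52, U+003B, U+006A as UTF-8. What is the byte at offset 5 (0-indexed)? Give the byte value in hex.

U+44533 → 4-byte form F1 84 94 B3 at offsets 0–3.
U+441F8 → 4-byte form F1 84 87 B8 at offsets 4–7.
Offset 5 falls in char 2's range; it's byte 2 of F1 84 87 B8 = 0x84.

0x84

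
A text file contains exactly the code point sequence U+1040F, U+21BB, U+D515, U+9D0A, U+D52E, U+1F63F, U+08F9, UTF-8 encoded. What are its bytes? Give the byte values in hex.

F0 90 90 8F E2 86 BB ED 94 95 E9 B4 8A ED 94 AE F0 9F 98 BF E0 A3 B9

U+1040F: 4-byte form → F0 90 90 8F.
U+21BB: 3-byte form → E2 86 BB.
U+D515: 3-byte form → ED 94 95.
U+9D0A: 3-byte form → E9 B4 8A.
U+D52E: 3-byte form → ED 94 AE.
U+1F63F: 4-byte form → F0 9F 98 BF.
U+08F9: 3-byte form → E0 A3 B9.
Concatenated (23 bytes): F0 90 90 8F E2 86 BB ED 94 95 E9 B4 8A ED 94 AE F0 9F 98 BF E0 A3 B9.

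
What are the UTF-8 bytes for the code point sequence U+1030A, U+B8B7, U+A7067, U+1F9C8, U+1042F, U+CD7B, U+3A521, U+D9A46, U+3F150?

U+1030A: 4-byte form → F0 90 8C 8A.
U+B8B7: 3-byte form → EB A2 B7.
U+A7067: 4-byte form → F2 A7 81 A7.
U+1F9C8: 4-byte form → F0 9F A7 88.
U+1042F: 4-byte form → F0 90 90 AF.
U+CD7B: 3-byte form → EC B5 BB.
U+3A521: 4-byte form → F0 BA 94 A1.
U+D9A46: 4-byte form → F3 99 A9 86.
U+3F150: 4-byte form → F0 BF 85 90.
Concatenated (34 bytes): F0 90 8C 8A EB A2 B7 F2 A7 81 A7 F0 9F A7 88 F0 90 90 AF EC B5 BB F0 BA 94 A1 F3 99 A9 86 F0 BF 85 90.

F0 90 8C 8A EB A2 B7 F2 A7 81 A7 F0 9F A7 88 F0 90 90 AF EC B5 BB F0 BA 94 A1 F3 99 A9 86 F0 BF 85 90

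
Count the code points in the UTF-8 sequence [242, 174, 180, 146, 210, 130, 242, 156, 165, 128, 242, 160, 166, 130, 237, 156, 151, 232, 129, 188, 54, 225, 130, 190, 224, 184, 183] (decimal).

Byte at offset 0: 0xF2 = 11110010 → 4-byte char (#1). Advance 4.
Byte at offset 4: 0xD2 = 11010010 → 2-byte char (#2). Advance 2.
Byte at offset 6: 0xF2 = 11110010 → 4-byte char (#3). Advance 4.
Byte at offset 10: 0xF2 = 11110010 → 4-byte char (#4). Advance 4.
Byte at offset 14: 0xED = 11101101 → 3-byte char (#5). Advance 3.
Byte at offset 17: 0xE8 = 11101000 → 3-byte char (#6). Advance 3.
Byte at offset 20: 0x36 = 00110110 → 1-byte char (#7). Advance 1.
Byte at offset 21: 0xE1 = 11100001 → 3-byte char (#8). Advance 3.
Byte at offset 24: 0xE0 = 11100000 → 3-byte char (#9). Advance 3.
Reached end at offset 27 after 9 code points.

9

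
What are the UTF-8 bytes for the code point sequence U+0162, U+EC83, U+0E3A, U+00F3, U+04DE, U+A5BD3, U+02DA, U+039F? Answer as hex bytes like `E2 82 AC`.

U+0162: 2-byte form → C5 A2.
U+EC83: 3-byte form → EE B2 83.
U+0E3A: 3-byte form → E0 B8 BA.
U+00F3: 2-byte form → C3 B3.
U+04DE: 2-byte form → D3 9E.
U+A5BD3: 4-byte form → F2 A5 AF 93.
U+02DA: 2-byte form → CB 9A.
U+039F: 2-byte form → CE 9F.
Concatenated (20 bytes): C5 A2 EE B2 83 E0 B8 BA C3 B3 D3 9E F2 A5 AF 93 CB 9A CE 9F.

C5 A2 EE B2 83 E0 B8 BA C3 B3 D3 9E F2 A5 AF 93 CB 9A CE 9F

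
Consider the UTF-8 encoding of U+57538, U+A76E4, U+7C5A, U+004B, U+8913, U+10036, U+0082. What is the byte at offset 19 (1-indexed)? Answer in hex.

0xB6

1-indexed offset 19 is 0-indexed offset 18.
U+57538 → 4-byte form F1 97 94 B8 at offsets 0–3.
U+A76E4 → 4-byte form F2 A7 9B A4 at offsets 4–7.
U+7C5A → 3-byte form E7 B1 9A at offsets 8–10.
U+004B → 1-byte form 4B at offsets 11–11.
U+8913 → 3-byte form E8 A4 93 at offsets 12–14.
U+10036 → 4-byte form F0 90 80 B6 at offsets 15–18.
Offset 18 falls in char 6's range; it's byte 4 of F0 90 80 B6 = 0xB6.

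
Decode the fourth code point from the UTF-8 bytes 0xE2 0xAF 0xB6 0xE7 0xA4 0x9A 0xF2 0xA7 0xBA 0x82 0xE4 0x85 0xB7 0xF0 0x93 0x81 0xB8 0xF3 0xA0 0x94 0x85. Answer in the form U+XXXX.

Offset 0: leading byte 0xE2 = 11100010 → 3-byte char #1 = E2 AF B6.
Offset 3: leading byte 0xE7 = 11100111 → 3-byte char #2 = E7 A4 9A.
Offset 6: leading byte 0xF2 = 11110010 → 4-byte char #3 = F2 A7 BA 82.
Offset 10: leading byte 0xE4 = 11100100 → 3-byte char #4 = E4 85 B7.
Leading byte 0xE4 = 11100100 matches 1110xxxx → 3-byte sequence.
Byte 1: 0xE4 = 11100100, payload 0100 (4 bits).
Byte 2: 0x85 = 10000101 (10xxxxxx ✓), payload 000101.
Byte 3: 0xB7 = 10110111 (10xxxxxx ✓), payload 110111.
Concatenate: 0100000101110111 = 0x4177 (16 bits → U+4177).

U+4177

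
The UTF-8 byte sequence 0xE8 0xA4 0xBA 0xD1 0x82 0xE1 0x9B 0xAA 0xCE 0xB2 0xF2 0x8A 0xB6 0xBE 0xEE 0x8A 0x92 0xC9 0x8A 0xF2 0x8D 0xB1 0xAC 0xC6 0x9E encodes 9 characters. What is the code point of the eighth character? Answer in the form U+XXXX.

U+8DC6C

Offset 0: leading byte 0xE8 = 11101000 → 3-byte char #1 = E8 A4 BA.
Offset 3: leading byte 0xD1 = 11010001 → 2-byte char #2 = D1 82.
Offset 5: leading byte 0xE1 = 11100001 → 3-byte char #3 = E1 9B AA.
Offset 8: leading byte 0xCE = 11001110 → 2-byte char #4 = CE B2.
Offset 10: leading byte 0xF2 = 11110010 → 4-byte char #5 = F2 8A B6 BE.
Offset 14: leading byte 0xEE = 11101110 → 3-byte char #6 = EE 8A 92.
Offset 17: leading byte 0xC9 = 11001001 → 2-byte char #7 = C9 8A.
Offset 19: leading byte 0xF2 = 11110010 → 4-byte char #8 = F2 8D B1 AC.
Leading byte 0xF2 = 11110010 matches 11110xxx → 4-byte sequence.
Byte 1: 0xF2 = 11110010, payload 010 (3 bits).
Byte 2: 0x8D = 10001101 (10xxxxxx ✓), payload 001101.
Byte 3: 0xB1 = 10110001 (10xxxxxx ✓), payload 110001.
Byte 4: 0xAC = 10101100 (10xxxxxx ✓), payload 101100.
Concatenate: 010001101110001101100 = 0x8DC6C (21 bits → U+8DC6C).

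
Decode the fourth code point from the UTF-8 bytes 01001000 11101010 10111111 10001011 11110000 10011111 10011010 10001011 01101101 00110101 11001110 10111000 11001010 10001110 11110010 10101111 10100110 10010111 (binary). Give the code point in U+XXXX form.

Offset 0: leading byte 0x48 = 01001000 → 1-byte char #1 = 48.
Offset 1: leading byte 0xEA = 11101010 → 3-byte char #2 = EA BF 8B.
Offset 4: leading byte 0xF0 = 11110000 → 4-byte char #3 = F0 9F 9A 8B.
Offset 8: leading byte 0x6D = 01101101 → 1-byte char #4 = 6D.
Leading byte 0x6D = 01101101 matches 0xxxxxxx → 1-byte sequence.
Byte 1: 0x6D = 01101101, payload 1101101 (7 bits).
Concatenate: 1101101 = 0x6D (7 bits → U+006D).

U+006D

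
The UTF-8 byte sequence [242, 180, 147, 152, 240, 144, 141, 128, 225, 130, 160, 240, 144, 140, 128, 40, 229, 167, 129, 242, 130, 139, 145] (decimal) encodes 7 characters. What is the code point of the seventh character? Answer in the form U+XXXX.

Offset 0: leading byte 0xF2 = 11110010 → 4-byte char #1 = F2 B4 93 98.
Offset 4: leading byte 0xF0 = 11110000 → 4-byte char #2 = F0 90 8D 80.
Offset 8: leading byte 0xE1 = 11100001 → 3-byte char #3 = E1 82 A0.
Offset 11: leading byte 0xF0 = 11110000 → 4-byte char #4 = F0 90 8C 80.
Offset 15: leading byte 0x28 = 00101000 → 1-byte char #5 = 28.
Offset 16: leading byte 0xE5 = 11100101 → 3-byte char #6 = E5 A7 81.
Offset 19: leading byte 0xF2 = 11110010 → 4-byte char #7 = F2 82 8B 91.
Leading byte 0xF2 = 11110010 matches 11110xxx → 4-byte sequence.
Byte 1: 0xF2 = 11110010, payload 010 (3 bits).
Byte 2: 0x82 = 10000010 (10xxxxxx ✓), payload 000010.
Byte 3: 0x8B = 10001011 (10xxxxxx ✓), payload 001011.
Byte 4: 0x91 = 10010001 (10xxxxxx ✓), payload 010001.
Concatenate: 010000010001011010001 = 0x822D1 (21 bits → U+822D1).

U+822D1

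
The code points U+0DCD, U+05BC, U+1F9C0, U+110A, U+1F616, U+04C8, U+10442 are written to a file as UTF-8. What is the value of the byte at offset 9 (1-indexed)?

0x80

1-indexed offset 9 is 0-indexed offset 8.
U+0DCD → 3-byte form E0 B7 8D at offsets 0–2.
U+05BC → 2-byte form D6 BC at offsets 3–4.
U+1F9C0 → 4-byte form F0 9F A7 80 at offsets 5–8.
Offset 8 falls in char 3's range; it's byte 4 of F0 9F A7 80 = 0x80.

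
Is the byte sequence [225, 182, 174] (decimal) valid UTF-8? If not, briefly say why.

Leading byte 0xE1 = 11100001 → 3-byte form.
Continuation bytes 0xB6=10110110, 0xAE=10101110 all match 10xxxxxx.
Decoded value 0x1DAE is ≥ 0x800 (shortest form) and not a surrogate.

valid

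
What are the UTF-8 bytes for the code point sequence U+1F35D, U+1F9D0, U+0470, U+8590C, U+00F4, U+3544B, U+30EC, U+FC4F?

F0 9F 8D 9D F0 9F A7 90 D1 B0 F2 85 A4 8C C3 B4 F0 B5 91 8B E3 83 AC EF B1 8F

U+1F35D: 4-byte form → F0 9F 8D 9D.
U+1F9D0: 4-byte form → F0 9F A7 90.
U+0470: 2-byte form → D1 B0.
U+8590C: 4-byte form → F2 85 A4 8C.
U+00F4: 2-byte form → C3 B4.
U+3544B: 4-byte form → F0 B5 91 8B.
U+30EC: 3-byte form → E3 83 AC.
U+FC4F: 3-byte form → EF B1 8F.
Concatenated (26 bytes): F0 9F 8D 9D F0 9F A7 90 D1 B0 F2 85 A4 8C C3 B4 F0 B5 91 8B E3 83 AC EF B1 8F.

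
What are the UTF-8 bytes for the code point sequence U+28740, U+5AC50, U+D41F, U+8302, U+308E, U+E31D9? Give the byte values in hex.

F0 A8 9D 80 F1 9A B1 90 ED 90 9F E8 8C 82 E3 82 8E F3 A3 87 99

U+28740: 4-byte form → F0 A8 9D 80.
U+5AC50: 4-byte form → F1 9A B1 90.
U+D41F: 3-byte form → ED 90 9F.
U+8302: 3-byte form → E8 8C 82.
U+308E: 3-byte form → E3 82 8E.
U+E31D9: 4-byte form → F3 A3 87 99.
Concatenated (21 bytes): F0 A8 9D 80 F1 9A B1 90 ED 90 9F E8 8C 82 E3 82 8E F3 A3 87 99.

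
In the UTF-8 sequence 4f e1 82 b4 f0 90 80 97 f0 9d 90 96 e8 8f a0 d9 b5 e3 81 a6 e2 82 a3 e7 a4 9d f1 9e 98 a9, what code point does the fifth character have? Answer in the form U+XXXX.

Offset 0: leading byte 0x4F = 01001111 → 1-byte char #1 = 4F.
Offset 1: leading byte 0xE1 = 11100001 → 3-byte char #2 = E1 82 B4.
Offset 4: leading byte 0xF0 = 11110000 → 4-byte char #3 = F0 90 80 97.
Offset 8: leading byte 0xF0 = 11110000 → 4-byte char #4 = F0 9D 90 96.
Offset 12: leading byte 0xE8 = 11101000 → 3-byte char #5 = E8 8F A0.
Leading byte 0xE8 = 11101000 matches 1110xxxx → 3-byte sequence.
Byte 1: 0xE8 = 11101000, payload 1000 (4 bits).
Byte 2: 0x8F = 10001111 (10xxxxxx ✓), payload 001111.
Byte 3: 0xA0 = 10100000 (10xxxxxx ✓), payload 100000.
Concatenate: 1000001111100000 = 0x83E0 (16 bits → U+83E0).

U+83E0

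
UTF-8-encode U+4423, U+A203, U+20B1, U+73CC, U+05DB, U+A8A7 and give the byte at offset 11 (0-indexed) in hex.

0x8C

U+4423 → 3-byte form E4 90 A3 at offsets 0–2.
U+A203 → 3-byte form EA 88 83 at offsets 3–5.
U+20B1 → 3-byte form E2 82 B1 at offsets 6–8.
U+73CC → 3-byte form E7 8F 8C at offsets 9–11.
Offset 11 falls in char 4's range; it's byte 3 of E7 8F 8C = 0x8C.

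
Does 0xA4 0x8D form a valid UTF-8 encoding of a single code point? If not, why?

Byte 0xA4 = 10100100 has the form 10xxxxxx — a continuation byte — but there is no preceding leading byte.

invalid (continuation byte with no leading byte)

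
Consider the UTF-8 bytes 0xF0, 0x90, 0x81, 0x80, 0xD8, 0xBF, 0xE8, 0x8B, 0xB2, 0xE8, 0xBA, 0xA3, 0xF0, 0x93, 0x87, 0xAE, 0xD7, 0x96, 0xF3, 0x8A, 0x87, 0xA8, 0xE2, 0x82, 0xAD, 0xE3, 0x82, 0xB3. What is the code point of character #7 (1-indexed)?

U+CA1E8

Offset 0: leading byte 0xF0 = 11110000 → 4-byte char #1 = F0 90 81 80.
Offset 4: leading byte 0xD8 = 11011000 → 2-byte char #2 = D8 BF.
Offset 6: leading byte 0xE8 = 11101000 → 3-byte char #3 = E8 8B B2.
Offset 9: leading byte 0xE8 = 11101000 → 3-byte char #4 = E8 BA A3.
Offset 12: leading byte 0xF0 = 11110000 → 4-byte char #5 = F0 93 87 AE.
Offset 16: leading byte 0xD7 = 11010111 → 2-byte char #6 = D7 96.
Offset 18: leading byte 0xF3 = 11110011 → 4-byte char #7 = F3 8A 87 A8.
Leading byte 0xF3 = 11110011 matches 11110xxx → 4-byte sequence.
Byte 1: 0xF3 = 11110011, payload 011 (3 bits).
Byte 2: 0x8A = 10001010 (10xxxxxx ✓), payload 001010.
Byte 3: 0x87 = 10000111 (10xxxxxx ✓), payload 000111.
Byte 4: 0xA8 = 10101000 (10xxxxxx ✓), payload 101000.
Concatenate: 011001010000111101000 = 0xCA1E8 (21 bits → U+CA1E8).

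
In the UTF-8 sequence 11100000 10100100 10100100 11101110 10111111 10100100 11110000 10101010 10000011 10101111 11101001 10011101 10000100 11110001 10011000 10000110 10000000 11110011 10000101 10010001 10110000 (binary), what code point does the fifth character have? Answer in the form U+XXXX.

U+58180

Offset 0: leading byte 0xE0 = 11100000 → 3-byte char #1 = E0 A4 A4.
Offset 3: leading byte 0xEE = 11101110 → 3-byte char #2 = EE BF A4.
Offset 6: leading byte 0xF0 = 11110000 → 4-byte char #3 = F0 AA 83 AF.
Offset 10: leading byte 0xE9 = 11101001 → 3-byte char #4 = E9 9D 84.
Offset 13: leading byte 0xF1 = 11110001 → 4-byte char #5 = F1 98 86 80.
Leading byte 0xF1 = 11110001 matches 11110xxx → 4-byte sequence.
Byte 1: 0xF1 = 11110001, payload 001 (3 bits).
Byte 2: 0x98 = 10011000 (10xxxxxx ✓), payload 011000.
Byte 3: 0x86 = 10000110 (10xxxxxx ✓), payload 000110.
Byte 4: 0x80 = 10000000 (10xxxxxx ✓), payload 000000.
Concatenate: 001011000000110000000 = 0x58180 (21 bits → U+58180).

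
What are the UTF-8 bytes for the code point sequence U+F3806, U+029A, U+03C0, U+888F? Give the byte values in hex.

F3 B3 A0 86 CA 9A CF 80 E8 A2 8F

U+F3806: 4-byte form → F3 B3 A0 86.
U+029A: 2-byte form → CA 9A.
U+03C0: 2-byte form → CF 80.
U+888F: 3-byte form → E8 A2 8F.
Concatenated (11 bytes): F3 B3 A0 86 CA 9A CF 80 E8 A2 8F.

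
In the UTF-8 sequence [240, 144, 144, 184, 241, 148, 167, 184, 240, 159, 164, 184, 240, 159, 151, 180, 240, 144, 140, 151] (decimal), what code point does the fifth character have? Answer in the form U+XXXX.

Offset 0: leading byte 0xF0 = 11110000 → 4-byte char #1 = F0 90 90 B8.
Offset 4: leading byte 0xF1 = 11110001 → 4-byte char #2 = F1 94 A7 B8.
Offset 8: leading byte 0xF0 = 11110000 → 4-byte char #3 = F0 9F A4 B8.
Offset 12: leading byte 0xF0 = 11110000 → 4-byte char #4 = F0 9F 97 B4.
Offset 16: leading byte 0xF0 = 11110000 → 4-byte char #5 = F0 90 8C 97.
Leading byte 0xF0 = 11110000 matches 11110xxx → 4-byte sequence.
Byte 1: 0xF0 = 11110000, payload 000 (3 bits).
Byte 2: 0x90 = 10010000 (10xxxxxx ✓), payload 010000.
Byte 3: 0x8C = 10001100 (10xxxxxx ✓), payload 001100.
Byte 4: 0x97 = 10010111 (10xxxxxx ✓), payload 010111.
Concatenate: 000010000001100010111 = 0x10317 (21 bits → U+10317).

U+10317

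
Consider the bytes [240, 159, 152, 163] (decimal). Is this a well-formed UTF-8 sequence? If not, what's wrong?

valid

Leading byte 0xF0 = 11110000 → 4-byte form.
Continuation bytes 0x9F=10011111, 0x98=10011000, 0xA3=10100011 all match 10xxxxxx.
Decoded value 0x1F623 is ≥ 0x10000 (shortest form) and not a surrogate.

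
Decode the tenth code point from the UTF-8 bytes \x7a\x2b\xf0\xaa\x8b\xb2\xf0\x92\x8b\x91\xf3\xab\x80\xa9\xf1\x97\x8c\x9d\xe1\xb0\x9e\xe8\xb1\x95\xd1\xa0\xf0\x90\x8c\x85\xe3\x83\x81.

U+10305

Offset 0: leading byte 0x7A = 01111010 → 1-byte char #1 = 7A.
Offset 1: leading byte 0x2B = 00101011 → 1-byte char #2 = 2B.
Offset 2: leading byte 0xF0 = 11110000 → 4-byte char #3 = F0 AA 8B B2.
Offset 6: leading byte 0xF0 = 11110000 → 4-byte char #4 = F0 92 8B 91.
Offset 10: leading byte 0xF3 = 11110011 → 4-byte char #5 = F3 AB 80 A9.
Offset 14: leading byte 0xF1 = 11110001 → 4-byte char #6 = F1 97 8C 9D.
Offset 18: leading byte 0xE1 = 11100001 → 3-byte char #7 = E1 B0 9E.
Offset 21: leading byte 0xE8 = 11101000 → 3-byte char #8 = E8 B1 95.
Offset 24: leading byte 0xD1 = 11010001 → 2-byte char #9 = D1 A0.
Offset 26: leading byte 0xF0 = 11110000 → 4-byte char #10 = F0 90 8C 85.
Leading byte 0xF0 = 11110000 matches 11110xxx → 4-byte sequence.
Byte 1: 0xF0 = 11110000, payload 000 (3 bits).
Byte 2: 0x90 = 10010000 (10xxxxxx ✓), payload 010000.
Byte 3: 0x8C = 10001100 (10xxxxxx ✓), payload 001100.
Byte 4: 0x85 = 10000101 (10xxxxxx ✓), payload 000101.
Concatenate: 000010000001100000101 = 0x10305 (21 bits → U+10305).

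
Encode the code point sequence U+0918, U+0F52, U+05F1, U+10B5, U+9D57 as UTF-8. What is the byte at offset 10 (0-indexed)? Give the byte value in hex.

U+0918 → 3-byte form E0 A4 98 at offsets 0–2.
U+0F52 → 3-byte form E0 BD 92 at offsets 3–5.
U+05F1 → 2-byte form D7 B1 at offsets 6–7.
U+10B5 → 3-byte form E1 82 B5 at offsets 8–10.
Offset 10 falls in char 4's range; it's byte 3 of E1 82 B5 = 0xB5.

0xB5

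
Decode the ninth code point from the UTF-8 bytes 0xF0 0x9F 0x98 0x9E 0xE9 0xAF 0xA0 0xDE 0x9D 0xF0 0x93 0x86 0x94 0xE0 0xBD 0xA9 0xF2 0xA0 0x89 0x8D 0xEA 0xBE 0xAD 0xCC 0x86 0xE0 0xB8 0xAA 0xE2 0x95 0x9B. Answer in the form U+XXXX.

Offset 0: leading byte 0xF0 = 11110000 → 4-byte char #1 = F0 9F 98 9E.
Offset 4: leading byte 0xE9 = 11101001 → 3-byte char #2 = E9 AF A0.
Offset 7: leading byte 0xDE = 11011110 → 2-byte char #3 = DE 9D.
Offset 9: leading byte 0xF0 = 11110000 → 4-byte char #4 = F0 93 86 94.
Offset 13: leading byte 0xE0 = 11100000 → 3-byte char #5 = E0 BD A9.
Offset 16: leading byte 0xF2 = 11110010 → 4-byte char #6 = F2 A0 89 8D.
Offset 20: leading byte 0xEA = 11101010 → 3-byte char #7 = EA BE AD.
Offset 23: leading byte 0xCC = 11001100 → 2-byte char #8 = CC 86.
Offset 25: leading byte 0xE0 = 11100000 → 3-byte char #9 = E0 B8 AA.
Leading byte 0xE0 = 11100000 matches 1110xxxx → 3-byte sequence.
Byte 1: 0xE0 = 11100000, payload 0000 (4 bits).
Byte 2: 0xB8 = 10111000 (10xxxxxx ✓), payload 111000.
Byte 3: 0xAA = 10101010 (10xxxxxx ✓), payload 101010.
Concatenate: 0000111000101010 = 0xE2A (16 bits → U+0E2A).

U+0E2A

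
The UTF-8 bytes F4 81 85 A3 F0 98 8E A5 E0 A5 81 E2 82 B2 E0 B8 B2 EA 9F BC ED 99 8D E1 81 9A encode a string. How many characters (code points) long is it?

Byte at offset 0: 0xF4 = 11110100 → 4-byte char (#1). Advance 4.
Byte at offset 4: 0xF0 = 11110000 → 4-byte char (#2). Advance 4.
Byte at offset 8: 0xE0 = 11100000 → 3-byte char (#3). Advance 3.
Byte at offset 11: 0xE2 = 11100010 → 3-byte char (#4). Advance 3.
Byte at offset 14: 0xE0 = 11100000 → 3-byte char (#5). Advance 3.
Byte at offset 17: 0xEA = 11101010 → 3-byte char (#6). Advance 3.
Byte at offset 20: 0xED = 11101101 → 3-byte char (#7). Advance 3.
Byte at offset 23: 0xE1 = 11100001 → 3-byte char (#8). Advance 3.
Reached end at offset 26 after 8 code points.

8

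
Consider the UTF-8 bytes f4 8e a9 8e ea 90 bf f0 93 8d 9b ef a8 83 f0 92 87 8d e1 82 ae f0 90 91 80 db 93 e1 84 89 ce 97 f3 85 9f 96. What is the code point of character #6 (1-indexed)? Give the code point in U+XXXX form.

Offset 0: leading byte 0xF4 = 11110100 → 4-byte char #1 = F4 8E A9 8E.
Offset 4: leading byte 0xEA = 11101010 → 3-byte char #2 = EA 90 BF.
Offset 7: leading byte 0xF0 = 11110000 → 4-byte char #3 = F0 93 8D 9B.
Offset 11: leading byte 0xEF = 11101111 → 3-byte char #4 = EF A8 83.
Offset 14: leading byte 0xF0 = 11110000 → 4-byte char #5 = F0 92 87 8D.
Offset 18: leading byte 0xE1 = 11100001 → 3-byte char #6 = E1 82 AE.
Leading byte 0xE1 = 11100001 matches 1110xxxx → 3-byte sequence.
Byte 1: 0xE1 = 11100001, payload 0001 (4 bits).
Byte 2: 0x82 = 10000010 (10xxxxxx ✓), payload 000010.
Byte 3: 0xAE = 10101110 (10xxxxxx ✓), payload 101110.
Concatenate: 0001000010101110 = 0x10AE (16 bits → U+10AE).

U+10AE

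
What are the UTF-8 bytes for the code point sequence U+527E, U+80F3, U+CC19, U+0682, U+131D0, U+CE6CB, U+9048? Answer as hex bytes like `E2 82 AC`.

E5 89 BE E8 83 B3 EC B0 99 DA 82 F0 93 87 90 F3 8E 9B 8B E9 81 88

U+527E: 3-byte form → E5 89 BE.
U+80F3: 3-byte form → E8 83 B3.
U+CC19: 3-byte form → EC B0 99.
U+0682: 2-byte form → DA 82.
U+131D0: 4-byte form → F0 93 87 90.
U+CE6CB: 4-byte form → F3 8E 9B 8B.
U+9048: 3-byte form → E9 81 88.
Concatenated (22 bytes): E5 89 BE E8 83 B3 EC B0 99 DA 82 F0 93 87 90 F3 8E 9B 8B E9 81 88.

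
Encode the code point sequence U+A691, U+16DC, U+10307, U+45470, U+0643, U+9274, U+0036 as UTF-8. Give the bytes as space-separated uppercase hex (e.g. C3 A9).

EA 9A 91 E1 9B 9C F0 90 8C 87 F1 85 91 B0 D9 83 E9 89 B4 36

U+A691: 3-byte form → EA 9A 91.
U+16DC: 3-byte form → E1 9B 9C.
U+10307: 4-byte form → F0 90 8C 87.
U+45470: 4-byte form → F1 85 91 B0.
U+0643: 2-byte form → D9 83.
U+9274: 3-byte form → E9 89 B4.
U+0036: 1-byte form → 36.
Concatenated (20 bytes): EA 9A 91 E1 9B 9C F0 90 8C 87 F1 85 91 B0 D9 83 E9 89 B4 36.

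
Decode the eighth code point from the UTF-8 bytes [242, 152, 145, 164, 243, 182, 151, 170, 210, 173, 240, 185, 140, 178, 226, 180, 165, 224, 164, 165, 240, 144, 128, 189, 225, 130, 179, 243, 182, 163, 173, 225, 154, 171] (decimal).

Offset 0: leading byte 0xF2 = 11110010 → 4-byte char #1 = F2 98 91 A4.
Offset 4: leading byte 0xF3 = 11110011 → 4-byte char #2 = F3 B6 97 AA.
Offset 8: leading byte 0xD2 = 11010010 → 2-byte char #3 = D2 AD.
Offset 10: leading byte 0xF0 = 11110000 → 4-byte char #4 = F0 B9 8C B2.
Offset 14: leading byte 0xE2 = 11100010 → 3-byte char #5 = E2 B4 A5.
Offset 17: leading byte 0xE0 = 11100000 → 3-byte char #6 = E0 A4 A5.
Offset 20: leading byte 0xF0 = 11110000 → 4-byte char #7 = F0 90 80 BD.
Offset 24: leading byte 0xE1 = 11100001 → 3-byte char #8 = E1 82 B3.
Leading byte 0xE1 = 11100001 matches 1110xxxx → 3-byte sequence.
Byte 1: 0xE1 = 11100001, payload 0001 (4 bits).
Byte 2: 0x82 = 10000010 (10xxxxxx ✓), payload 000010.
Byte 3: 0xB3 = 10110011 (10xxxxxx ✓), payload 110011.
Concatenate: 0001000010110011 = 0x10B3 (16 bits → U+10B3).

U+10B3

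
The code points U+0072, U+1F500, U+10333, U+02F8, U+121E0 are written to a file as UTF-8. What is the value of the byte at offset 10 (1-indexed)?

0xCB

1-indexed offset 10 is 0-indexed offset 9.
U+0072 → 1-byte form 72 at offsets 0–0.
U+1F500 → 4-byte form F0 9F 94 80 at offsets 1–4.
U+10333 → 4-byte form F0 90 8C B3 at offsets 5–8.
U+02F8 → 2-byte form CB B8 at offsets 9–10.
Offset 9 falls in char 4's range; it's byte 1 of CB B8 = 0xCB.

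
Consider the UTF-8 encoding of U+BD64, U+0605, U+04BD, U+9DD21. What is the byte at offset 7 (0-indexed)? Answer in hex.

U+BD64 → 3-byte form EB B5 A4 at offsets 0–2.
U+0605 → 2-byte form D8 85 at offsets 3–4.
U+04BD → 2-byte form D2 BD at offsets 5–6.
U+9DD21 → 4-byte form F2 9D B4 A1 at offsets 7–10.
Offset 7 falls in char 4's range; it's byte 1 of F2 9D B4 A1 = 0xF2.

0xF2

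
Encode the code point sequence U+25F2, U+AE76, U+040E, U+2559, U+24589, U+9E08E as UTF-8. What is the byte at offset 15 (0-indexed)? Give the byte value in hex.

0xF2

U+25F2 → 3-byte form E2 97 B2 at offsets 0–2.
U+AE76 → 3-byte form EA B9 B6 at offsets 3–5.
U+040E → 2-byte form D0 8E at offsets 6–7.
U+2559 → 3-byte form E2 95 99 at offsets 8–10.
U+24589 → 4-byte form F0 A4 96 89 at offsets 11–14.
U+9E08E → 4-byte form F2 9E 82 8E at offsets 15–18.
Offset 15 falls in char 6's range; it's byte 1 of F2 9E 82 8E = 0xF2.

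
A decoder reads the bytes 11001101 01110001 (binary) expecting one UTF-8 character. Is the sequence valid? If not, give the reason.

Leading byte 0xCD = 11001101 → 2-byte form.
Byte 2 is 0x71 = 01110001, which is not 10xxxxxx — expected a continuation byte.

invalid (non-continuation byte where continuation expected)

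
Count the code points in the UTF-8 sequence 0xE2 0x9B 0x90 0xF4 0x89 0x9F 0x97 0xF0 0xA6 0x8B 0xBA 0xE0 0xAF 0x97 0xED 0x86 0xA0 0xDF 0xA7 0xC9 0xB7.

Byte at offset 0: 0xE2 = 11100010 → 3-byte char (#1). Advance 3.
Byte at offset 3: 0xF4 = 11110100 → 4-byte char (#2). Advance 4.
Byte at offset 7: 0xF0 = 11110000 → 4-byte char (#3). Advance 4.
Byte at offset 11: 0xE0 = 11100000 → 3-byte char (#4). Advance 3.
Byte at offset 14: 0xED = 11101101 → 3-byte char (#5). Advance 3.
Byte at offset 17: 0xDF = 11011111 → 2-byte char (#6). Advance 2.
Byte at offset 19: 0xC9 = 11001001 → 2-byte char (#7). Advance 2.
Reached end at offset 21 after 7 code points.

7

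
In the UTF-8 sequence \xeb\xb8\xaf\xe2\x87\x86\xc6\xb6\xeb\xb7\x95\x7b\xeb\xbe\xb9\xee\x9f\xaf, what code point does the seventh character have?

U+E7EF

Offset 0: leading byte 0xEB = 11101011 → 3-byte char #1 = EB B8 AF.
Offset 3: leading byte 0xE2 = 11100010 → 3-byte char #2 = E2 87 86.
Offset 6: leading byte 0xC6 = 11000110 → 2-byte char #3 = C6 B6.
Offset 8: leading byte 0xEB = 11101011 → 3-byte char #4 = EB B7 95.
Offset 11: leading byte 0x7B = 01111011 → 1-byte char #5 = 7B.
Offset 12: leading byte 0xEB = 11101011 → 3-byte char #6 = EB BE B9.
Offset 15: leading byte 0xEE = 11101110 → 3-byte char #7 = EE 9F AF.
Leading byte 0xEE = 11101110 matches 1110xxxx → 3-byte sequence.
Byte 1: 0xEE = 11101110, payload 1110 (4 bits).
Byte 2: 0x9F = 10011111 (10xxxxxx ✓), payload 011111.
Byte 3: 0xAF = 10101111 (10xxxxxx ✓), payload 101111.
Concatenate: 1110011111101111 = 0xE7EF (16 bits → U+E7EF).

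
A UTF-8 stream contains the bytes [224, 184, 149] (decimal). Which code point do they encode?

Leading byte 0xE0 = 11100000 matches 1110xxxx → 3-byte sequence.
Byte 1: 0xE0 = 11100000, payload 0000 (4 bits).
Byte 2: 0xB8 = 10111000 (10xxxxxx ✓), payload 111000.
Byte 3: 0x95 = 10010101 (10xxxxxx ✓), payload 010101.
Concatenate: 0000111000010101 = 0xE15 (16 bits → U+0E15).

U+0E15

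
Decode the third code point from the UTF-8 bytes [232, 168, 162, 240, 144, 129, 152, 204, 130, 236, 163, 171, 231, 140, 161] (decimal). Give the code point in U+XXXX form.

U+0302

Offset 0: leading byte 0xE8 = 11101000 → 3-byte char #1 = E8 A8 A2.
Offset 3: leading byte 0xF0 = 11110000 → 4-byte char #2 = F0 90 81 98.
Offset 7: leading byte 0xCC = 11001100 → 2-byte char #3 = CC 82.
Leading byte 0xCC = 11001100 matches 110xxxxx → 2-byte sequence.
Byte 1: 0xCC = 11001100, payload 01100 (5 bits).
Byte 2: 0x82 = 10000010 (10xxxxxx ✓), payload 000010.
Concatenate: 01100000010 = 0x302 (11 bits → U+0302).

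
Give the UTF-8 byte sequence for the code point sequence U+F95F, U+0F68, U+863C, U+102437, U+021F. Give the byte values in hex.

EF A5 9F E0 BD A8 E8 98 BC F4 82 90 B7 C8 9F

U+F95F: 3-byte form → EF A5 9F.
U+0F68: 3-byte form → E0 BD A8.
U+863C: 3-byte form → E8 98 BC.
U+102437: 4-byte form → F4 82 90 B7.
U+021F: 2-byte form → C8 9F.
Concatenated (15 bytes): EF A5 9F E0 BD A8 E8 98 BC F4 82 90 B7 C8 9F.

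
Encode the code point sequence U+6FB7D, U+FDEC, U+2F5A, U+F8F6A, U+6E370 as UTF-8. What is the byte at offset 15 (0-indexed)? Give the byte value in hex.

0xAE

U+6FB7D → 4-byte form F1 AF AD BD at offsets 0–3.
U+FDEC → 3-byte form EF B7 AC at offsets 4–6.
U+2F5A → 3-byte form E2 BD 9A at offsets 7–9.
U+F8F6A → 4-byte form F3 B8 BD AA at offsets 10–13.
U+6E370 → 4-byte form F1 AE 8D B0 at offsets 14–17.
Offset 15 falls in char 5's range; it's byte 2 of F1 AE 8D B0 = 0xAE.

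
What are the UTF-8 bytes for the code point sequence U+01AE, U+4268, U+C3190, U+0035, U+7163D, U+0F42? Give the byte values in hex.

C6 AE E4 89 A8 F3 83 86 90 35 F1 B1 98 BD E0 BD 82

U+01AE: 2-byte form → C6 AE.
U+4268: 3-byte form → E4 89 A8.
U+C3190: 4-byte form → F3 83 86 90.
U+0035: 1-byte form → 35.
U+7163D: 4-byte form → F1 B1 98 BD.
U+0F42: 3-byte form → E0 BD 82.
Concatenated (17 bytes): C6 AE E4 89 A8 F3 83 86 90 35 F1 B1 98 BD E0 BD 82.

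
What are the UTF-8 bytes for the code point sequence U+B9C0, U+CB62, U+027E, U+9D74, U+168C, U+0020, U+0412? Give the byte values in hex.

U+B9C0: 3-byte form → EB A7 80.
U+CB62: 3-byte form → EC AD A2.
U+027E: 2-byte form → C9 BE.
U+9D74: 3-byte form → E9 B5 B4.
U+168C: 3-byte form → E1 9A 8C.
U+0020: 1-byte form → 20.
U+0412: 2-byte form → D0 92.
Concatenated (17 bytes): EB A7 80 EC AD A2 C9 BE E9 B5 B4 E1 9A 8C 20 D0 92.

EB A7 80 EC AD A2 C9 BE E9 B5 B4 E1 9A 8C 20 D0 92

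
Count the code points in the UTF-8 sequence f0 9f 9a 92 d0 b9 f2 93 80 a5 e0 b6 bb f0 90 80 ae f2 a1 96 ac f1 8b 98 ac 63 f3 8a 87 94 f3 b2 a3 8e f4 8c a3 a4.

Byte at offset 0: 0xF0 = 11110000 → 4-byte char (#1). Advance 4.
Byte at offset 4: 0xD0 = 11010000 → 2-byte char (#2). Advance 2.
Byte at offset 6: 0xF2 = 11110010 → 4-byte char (#3). Advance 4.
Byte at offset 10: 0xE0 = 11100000 → 3-byte char (#4). Advance 3.
Byte at offset 13: 0xF0 = 11110000 → 4-byte char (#5). Advance 4.
Byte at offset 17: 0xF2 = 11110010 → 4-byte char (#6). Advance 4.
Byte at offset 21: 0xF1 = 11110001 → 4-byte char (#7). Advance 4.
Byte at offset 25: 0x63 = 01100011 → 1-byte char (#8). Advance 1.
Byte at offset 26: 0xF3 = 11110011 → 4-byte char (#9). Advance 4.
Byte at offset 30: 0xF3 = 11110011 → 4-byte char (#10). Advance 4.
Byte at offset 34: 0xF4 = 11110100 → 4-byte char (#11). Advance 4.
Reached end at offset 38 after 11 code points.

11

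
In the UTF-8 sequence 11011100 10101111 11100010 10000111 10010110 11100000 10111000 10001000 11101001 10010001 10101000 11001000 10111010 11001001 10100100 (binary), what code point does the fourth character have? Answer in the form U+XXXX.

Offset 0: leading byte 0xDC = 11011100 → 2-byte char #1 = DC AF.
Offset 2: leading byte 0xE2 = 11100010 → 3-byte char #2 = E2 87 96.
Offset 5: leading byte 0xE0 = 11100000 → 3-byte char #3 = E0 B8 88.
Offset 8: leading byte 0xE9 = 11101001 → 3-byte char #4 = E9 91 A8.
Leading byte 0xE9 = 11101001 matches 1110xxxx → 3-byte sequence.
Byte 1: 0xE9 = 11101001, payload 1001 (4 bits).
Byte 2: 0x91 = 10010001 (10xxxxxx ✓), payload 010001.
Byte 3: 0xA8 = 10101000 (10xxxxxx ✓), payload 101000.
Concatenate: 1001010001101000 = 0x9468 (16 bits → U+9468).

U+9468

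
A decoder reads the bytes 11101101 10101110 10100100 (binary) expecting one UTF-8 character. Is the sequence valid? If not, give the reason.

Structurally a 3-byte sequence; payload = 0xDBA4.
But 0xDBA4 is in U+D800–U+DFFF, the surrogate range. Surrogates are not Unicode scalar values and are forbidden in UTF-8.

invalid (encodes a surrogate (U+D800–U+DFFF))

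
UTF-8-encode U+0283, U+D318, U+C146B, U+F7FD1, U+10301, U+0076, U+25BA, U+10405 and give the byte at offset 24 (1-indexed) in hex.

0x90

1-indexed offset 24 is 0-indexed offset 23.
U+0283 → 2-byte form CA 83 at offsets 0–1.
U+D318 → 3-byte form ED 8C 98 at offsets 2–4.
U+C146B → 4-byte form F3 81 91 AB at offsets 5–8.
U+F7FD1 → 4-byte form F3 B7 BF 91 at offsets 9–12.
U+10301 → 4-byte form F0 90 8C 81 at offsets 13–16.
U+0076 → 1-byte form 76 at offsets 17–17.
U+25BA → 3-byte form E2 96 BA at offsets 18–20.
U+10405 → 4-byte form F0 90 90 85 at offsets 21–24.
Offset 23 falls in char 8's range; it's byte 3 of F0 90 90 85 = 0x90.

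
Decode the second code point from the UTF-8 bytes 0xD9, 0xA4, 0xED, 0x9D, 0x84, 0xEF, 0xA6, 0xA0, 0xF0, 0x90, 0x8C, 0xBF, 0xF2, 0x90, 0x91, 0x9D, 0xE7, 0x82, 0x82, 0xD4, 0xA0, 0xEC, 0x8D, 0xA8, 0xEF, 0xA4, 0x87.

U+D744

Offset 0: leading byte 0xD9 = 11011001 → 2-byte char #1 = D9 A4.
Offset 2: leading byte 0xED = 11101101 → 3-byte char #2 = ED 9D 84.
Leading byte 0xED = 11101101 matches 1110xxxx → 3-byte sequence.
Byte 1: 0xED = 11101101, payload 1101 (4 bits).
Byte 2: 0x9D = 10011101 (10xxxxxx ✓), payload 011101.
Byte 3: 0x84 = 10000100 (10xxxxxx ✓), payload 000100.
Concatenate: 1101011101000100 = 0xD744 (16 bits → U+D744).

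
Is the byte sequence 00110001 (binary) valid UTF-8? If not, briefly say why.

Leading byte 0x31 = 00110001 → 1-byte form.

valid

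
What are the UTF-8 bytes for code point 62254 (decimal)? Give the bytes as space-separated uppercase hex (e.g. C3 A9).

EF 8C AE

U+F32E = 0xF32E = 62254 decimal. In range U+0800–U+FFFF → 3-byte form: 1110xxxx 10xxxxxx 10xxxxxx.
Binary (16 bits): 1111001100101110.
Split 4+6+6: 1111 | 001100 | 101110.
Byte 1: 11101111 = 0xEF.
Byte 2: 10001100 = 0x8C.
Byte 3: 10101110 = 0xAE.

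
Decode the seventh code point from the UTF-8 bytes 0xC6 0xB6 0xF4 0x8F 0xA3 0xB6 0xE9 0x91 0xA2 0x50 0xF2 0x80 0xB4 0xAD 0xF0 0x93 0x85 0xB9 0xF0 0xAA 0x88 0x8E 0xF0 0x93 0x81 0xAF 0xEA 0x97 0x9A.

U+2A20E

Offset 0: leading byte 0xC6 = 11000110 → 2-byte char #1 = C6 B6.
Offset 2: leading byte 0xF4 = 11110100 → 4-byte char #2 = F4 8F A3 B6.
Offset 6: leading byte 0xE9 = 11101001 → 3-byte char #3 = E9 91 A2.
Offset 9: leading byte 0x50 = 01010000 → 1-byte char #4 = 50.
Offset 10: leading byte 0xF2 = 11110010 → 4-byte char #5 = F2 80 B4 AD.
Offset 14: leading byte 0xF0 = 11110000 → 4-byte char #6 = F0 93 85 B9.
Offset 18: leading byte 0xF0 = 11110000 → 4-byte char #7 = F0 AA 88 8E.
Leading byte 0xF0 = 11110000 matches 11110xxx → 4-byte sequence.
Byte 1: 0xF0 = 11110000, payload 000 (3 bits).
Byte 2: 0xAA = 10101010 (10xxxxxx ✓), payload 101010.
Byte 3: 0x88 = 10001000 (10xxxxxx ✓), payload 001000.
Byte 4: 0x8E = 10001110 (10xxxxxx ✓), payload 001110.
Concatenate: 000101010001000001110 = 0x2A20E (21 bits → U+2A20E).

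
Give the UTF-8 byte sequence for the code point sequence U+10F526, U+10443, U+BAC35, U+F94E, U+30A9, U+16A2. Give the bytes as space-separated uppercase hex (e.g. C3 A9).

F4 8F 94 A6 F0 90 91 83 F2 BA B0 B5 EF A5 8E E3 82 A9 E1 9A A2

U+10F526: 4-byte form → F4 8F 94 A6.
U+10443: 4-byte form → F0 90 91 83.
U+BAC35: 4-byte form → F2 BA B0 B5.
U+F94E: 3-byte form → EF A5 8E.
U+30A9: 3-byte form → E3 82 A9.
U+16A2: 3-byte form → E1 9A A2.
Concatenated (21 bytes): F4 8F 94 A6 F0 90 91 83 F2 BA B0 B5 EF A5 8E E3 82 A9 E1 9A A2.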